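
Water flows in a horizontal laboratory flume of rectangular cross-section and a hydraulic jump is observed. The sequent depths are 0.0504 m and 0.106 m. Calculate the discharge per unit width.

For a rectangular channel the momentum equation gives q² = ½·g·y₁·y₂·(y₁ + y₂) = ½×9.81×0.0504×0.106×0.156 = 0.00410.
q = √0.00410 = 0.0640 m²/s.

q = 0.0640 m²/s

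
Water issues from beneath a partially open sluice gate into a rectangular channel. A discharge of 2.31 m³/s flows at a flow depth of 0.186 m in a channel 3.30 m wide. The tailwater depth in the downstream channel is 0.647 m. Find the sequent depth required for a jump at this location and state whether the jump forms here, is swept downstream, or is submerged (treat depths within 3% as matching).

y₂ = 0.646 m; the jump forms here

q = Q/b = 2.31/3.30 = 0.700 m²/s; V₁ = q/y₁ = 3.76 m/s. Fr₁ = V₁/√(g·y₁) = 2.79.
From the momentum equation for a rectangular channel, y₂/y₁ = ½[√(1 + 8Fr₁²) − 1] = ½[√63.10 − 1] = 3.47.
y₂ = 3.47 × 0.186 = 0.646 m.
Tailwater y_tw = 0.647 m: y_tw ≈ y₂, so the jump forms here.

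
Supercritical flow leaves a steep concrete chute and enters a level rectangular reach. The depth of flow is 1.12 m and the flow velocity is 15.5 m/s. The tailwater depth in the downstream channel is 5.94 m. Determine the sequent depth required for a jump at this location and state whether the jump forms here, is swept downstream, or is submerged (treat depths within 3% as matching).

y₂ = 6.87 m; the jump is swept downstream

Fr₁ = V₁/√(g·y₁) = 15.5/√(9.81×1.12) = 4.68.
Conjugate-depth relation: y₂/y₁ = ½[√(1 + 8Fr₁²) − 1] = ½[√175.9 − 1] = 6.13.
y₂ = 6.13 × 1.12 = 6.87 m.
Tailwater y_tw = 5.94 m: y_tw < y₂, so the jump is swept downstream.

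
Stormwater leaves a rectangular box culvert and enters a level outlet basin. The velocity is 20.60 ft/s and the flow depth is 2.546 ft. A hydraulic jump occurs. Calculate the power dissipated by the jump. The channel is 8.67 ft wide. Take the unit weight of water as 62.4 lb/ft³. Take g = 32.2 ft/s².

Fr₁ = V₁/√(g·y₁) = 20.60/√(32.2×2.546) = 2.275.
Bélanger equation: y₂/y₁ = ½[√(1 + 8Fr₁²) − 1] = ½[√42.410 − 1] = 2.756.
y₂ = 2.756 × 2.546 = 7.017 ft.
q = V₁·y₁ = 20.60 × 2.546 = 52.45 ft²/s. V₂ = q/y₂ = 52.45/7.017 = 7.474 ft/s. E₁ = y₁ + V₁²/2g = 9.135 ft; E₂ = y₂ + V₂²/2g = 7.885 ft. ΔE = E₁ − E₂ = 1.251 ft.
Q = q·b = 52.45 × 8.67 = 454.7 cfs. P = γ·Q·ΔE/550 = 62.4 × 454.7 × 1.251 / 550 = 64.53 hp.

P = 64.53 hp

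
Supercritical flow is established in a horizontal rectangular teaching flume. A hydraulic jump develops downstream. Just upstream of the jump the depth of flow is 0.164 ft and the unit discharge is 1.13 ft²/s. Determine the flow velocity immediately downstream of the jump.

V₁ = q/y₁ = 1.13/0.164 = 6.89 ft/s. Fr₁ = V₁/√(g·y₁) = 6.89/√(32.2×0.164) = 3.00.
Conjugate-depth relation: y₂/y₁ = ½[√(1 + 8Fr₁²) − 1] = ½[√72.92 − 1] = 3.77.
y₂ = 3.77 × 0.164 = 0.618 ft.
V₂ = q/y₂ = 1.13/0.618 = 1.83 ft/s.

V₂ = 1.83 ft/s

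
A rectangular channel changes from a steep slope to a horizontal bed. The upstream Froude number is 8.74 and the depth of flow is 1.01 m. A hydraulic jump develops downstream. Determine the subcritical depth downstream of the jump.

y₂ = 12.0 m

Fr₁ = 8.74 (given).
From the momentum equation for a rectangular channel, y₂/y₁ = ½[√(1 + 8Fr₁²) − 1] = ½[√612.1 − 1] = 11.9.
y₂ = 11.9 × 1.01 = 12.0 m.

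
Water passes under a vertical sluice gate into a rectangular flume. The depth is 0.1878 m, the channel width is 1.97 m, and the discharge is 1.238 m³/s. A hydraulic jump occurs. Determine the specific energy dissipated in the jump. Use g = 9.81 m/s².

q = Q/b = 1.238/1.97 = 0.6284 m²/s; V₁ = q/y₁ = 3.346 m/s. Fr₁ = V₁/√(g·y₁) = 2.465.
Conjugate-depth relation: y₂/y₁ = ½[√(1 + 8Fr₁²) − 1] = ½[√49.623 − 1] = 3.022.
y₂ = 3.022 × 0.1878 = 0.5676 m.
Head loss: ΔE = (y₂ − y₁)³/(4y₁y₂) = (0.5676 − 0.1878)³/(4×0.1878×0.5676) = 0.05477/0.4264 = 0.1285 m.

ΔE = 0.1285 m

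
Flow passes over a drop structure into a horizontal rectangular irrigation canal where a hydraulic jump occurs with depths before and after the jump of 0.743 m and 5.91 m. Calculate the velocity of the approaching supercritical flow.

V₁ = 16.1 m/s

For a rectangular channel the momentum equation gives q² = ½·g·y₁·y₂·(y₁ + y₂) = ½×9.81×0.743×5.91×6.65 = 143.
q = √143 = 12.0 m²/s.
V₁ = q/y₁ = 12.0/0.743 = 16.1 m/s.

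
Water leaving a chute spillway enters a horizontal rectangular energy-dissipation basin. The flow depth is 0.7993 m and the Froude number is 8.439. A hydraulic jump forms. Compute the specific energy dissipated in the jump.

Fr₁ = 8.439 (given).
By Bélanger, y₂/y₁ = ½[√(1 + 8Fr₁²) − 1] = ½[√570.73 − 1] = 11.45.
y₂ = 11.45 × 0.7993 = 9.148 m.
Head loss: ΔE = (y₂ − y₁)³/(4y₁y₂) = (9.148 − 0.7993)³/(4×0.7993×9.148) = 581.9/29.25 = 19.90 m.

ΔE = 19.90 m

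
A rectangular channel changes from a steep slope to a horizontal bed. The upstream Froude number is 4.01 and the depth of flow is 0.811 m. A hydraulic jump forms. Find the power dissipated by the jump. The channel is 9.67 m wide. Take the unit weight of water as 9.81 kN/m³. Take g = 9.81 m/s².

P = 2505 kW

Fr₁ = 4.01 (given).
Sequent-depth ratio: y₂/y₁ = ½[√(1 + 8Fr₁²) − 1] = ½[√129.6 − 1] = 5.19.
y₂ = 5.19 × 0.811 = 4.21 m.
Head loss: ΔE = (y₂ − y₁)³/(4y₁y₂) = (4.21 − 0.811)³/(4×0.811×4.21) = 39.3/13.7 = 2.88 m.
V₁ = Fr₁·√(g·y₁) = 4.01×√(9.81×0.811) = 11.3 m/s; q = V₁·y₁ = 9.17 m²/s. Q = q·b = 9.17 × 9.67 = 88.7 m³/s. P = γ·Q·ΔE = 9.81 × 88.7 × 2.88 = 2505 kW.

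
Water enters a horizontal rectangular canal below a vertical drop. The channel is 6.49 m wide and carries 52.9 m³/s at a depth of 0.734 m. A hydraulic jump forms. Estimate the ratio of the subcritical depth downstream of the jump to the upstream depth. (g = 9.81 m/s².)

q = Q/b = 52.9/6.49 = 8.15 m²/s; V₁ = q/y₁ = 11.1 m/s. Fr₁ = V₁/√(g·y₁) = 4.14.
From the momentum equation for a rectangular channel, y₂/y₁ = ½[√(1 + 8Fr₁²) − 1] = ½[√138.0 − 1] = 5.37.

y₂/y₁ = 5.37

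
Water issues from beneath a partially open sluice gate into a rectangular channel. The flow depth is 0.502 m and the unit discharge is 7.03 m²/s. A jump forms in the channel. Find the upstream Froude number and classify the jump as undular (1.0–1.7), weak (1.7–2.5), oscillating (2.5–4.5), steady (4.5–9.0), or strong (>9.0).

V₁ = q/y₁ = 7.03/0.502 = 14.0 m/s. Fr₁ = V₁/√(g·y₁) = 14.0/√(9.81×0.502) = 6.31.
Fr₁ = 6.31 lies in the steady range.

Fr₁ = 6.31; steady jump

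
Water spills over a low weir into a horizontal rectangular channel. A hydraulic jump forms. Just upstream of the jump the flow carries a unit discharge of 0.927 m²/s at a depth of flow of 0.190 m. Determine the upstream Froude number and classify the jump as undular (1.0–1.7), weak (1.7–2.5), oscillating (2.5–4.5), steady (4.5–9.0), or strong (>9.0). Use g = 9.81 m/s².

V₁ = q/y₁ = 0.927/0.190 = 4.88 m/s. Fr₁ = V₁/√(g·y₁) = 4.88/√(9.81×0.190) = 3.57.
Fr₁ = 3.57 lies in the oscillating range.

Fr₁ = 3.57; oscillating jump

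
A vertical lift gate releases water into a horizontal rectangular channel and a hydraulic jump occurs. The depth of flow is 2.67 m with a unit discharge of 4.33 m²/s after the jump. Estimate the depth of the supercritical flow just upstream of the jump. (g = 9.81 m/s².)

V₂ = q/y₂ = 4.33/2.67 = 1.62 m/s; Fr₂ = V₂/√(g·y₂) = 0.317.
The Bélanger relation is symmetric: y₁/y₂ = ½[√(1 + 8Fr₂²) − 1] = ½[√1.803 − 1] = 0.171.
y₁ = 0.171 × 2.67 = 0.458 m.

y₁ = 0.458 m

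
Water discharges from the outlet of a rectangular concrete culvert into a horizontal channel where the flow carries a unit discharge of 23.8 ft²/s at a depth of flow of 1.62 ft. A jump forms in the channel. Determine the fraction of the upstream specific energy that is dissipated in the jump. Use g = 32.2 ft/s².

V₁ = q/y₁ = 23.8/1.62 = 14.7 ft/s. Fr₁ = V₁/√(g·y₁) = 14.7/√(32.2×1.62) = 2.03.
Bélanger equation: y₂/y₁ = ½[√(1 + 8Fr₁²) − 1] = ½[√34.10 − 1] = 2.42.
y₂ = 2.42 × 1.62 = 3.92 ft.
E₁ = y₁ + V₁²/2g = 4.97 ft. ΔE = (y₂ − y₁)³/(4y₁y₂) = 0.479 ft. ΔE/E₁ = 0.479/4.97 = 0.0964.

ΔE/E₁ = 0.0964 (9.64%)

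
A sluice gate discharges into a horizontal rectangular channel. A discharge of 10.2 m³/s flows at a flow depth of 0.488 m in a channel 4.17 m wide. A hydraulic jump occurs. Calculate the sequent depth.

y₂ = 1.36 m

q = Q/b = 10.2/4.17 = 2.45 m²/s; V₁ = q/y₁ = 5.01 m/s. Fr₁ = V₁/√(g·y₁) = 2.29.
Sequent-depth ratio: y₂/y₁ = ½[√(1 + 8Fr₁²) − 1] = ½[√42.98 − 1] = 2.78.
y₂ = 2.78 × 0.488 = 1.36 m.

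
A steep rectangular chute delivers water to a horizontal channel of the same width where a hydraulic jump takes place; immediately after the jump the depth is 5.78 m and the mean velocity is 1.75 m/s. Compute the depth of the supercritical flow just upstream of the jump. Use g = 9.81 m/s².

y₁ = 0.568 m

Fr₂ = V₂/√(g·y₂) = 1.75/√(9.81×5.78) = 0.232.
From the momentum equation (using Fr₂), y₁/y₂ = ½[√(1 + 8Fr₂²) − 1] = ½[√1.432 − 1] = 0.0983.
y₁ = 0.0983 × 5.78 = 0.568 m.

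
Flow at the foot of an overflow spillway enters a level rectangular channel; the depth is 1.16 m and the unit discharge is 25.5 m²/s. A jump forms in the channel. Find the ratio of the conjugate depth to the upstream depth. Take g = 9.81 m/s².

V₁ = q/y₁ = 25.5/1.16 = 22.0 m/s. Fr₁ = V₁/√(g·y₁) = 22.0/√(9.81×1.16) = 6.52.
Bélanger equation: y₂/y₁ = ½[√(1 + 8Fr₁²) − 1] = ½[√340.7 − 1] = 8.73.

y₂/y₁ = 8.73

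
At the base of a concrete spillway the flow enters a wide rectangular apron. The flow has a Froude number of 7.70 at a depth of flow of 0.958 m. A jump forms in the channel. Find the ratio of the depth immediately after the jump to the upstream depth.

y₂/y₁ = 10.4

Fr₁ = 7.70 (given).
By Bélanger, y₂/y₁ = ½[√(1 + 8Fr₁²) − 1] = ½[√475.3 − 1] = 10.4.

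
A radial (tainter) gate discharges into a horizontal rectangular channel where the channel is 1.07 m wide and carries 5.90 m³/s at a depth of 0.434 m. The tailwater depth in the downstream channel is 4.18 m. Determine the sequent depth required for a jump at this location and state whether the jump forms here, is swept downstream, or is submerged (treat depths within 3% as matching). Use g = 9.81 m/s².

y₂ = 3.57 m; the jump is submerged

q = Q/b = 5.90/1.07 = 5.51 m²/s; V₁ = q/y₁ = 12.7 m/s. Fr₁ = V₁/√(g·y₁) = 6.16.
Sequent-depth ratio: y₂/y₁ = ½[√(1 + 8Fr₁²) − 1] = ½[√304.3 − 1] = 8.22.
y₂ = 8.22 × 0.434 = 3.57 m.
Tailwater y_tw = 4.18 m: y_tw > y₂, so the jump is submerged.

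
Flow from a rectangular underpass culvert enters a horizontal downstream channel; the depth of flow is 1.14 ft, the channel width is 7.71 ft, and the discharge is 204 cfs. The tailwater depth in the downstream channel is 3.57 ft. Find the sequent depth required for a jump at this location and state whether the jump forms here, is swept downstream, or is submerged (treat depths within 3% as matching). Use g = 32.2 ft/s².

q = Q/b = 204/7.71 = 26.5 ft²/s; V₁ = q/y₁ = 23.2 ft/s. Fr₁ = V₁/√(g·y₁) = 3.83.
Conjugate-depth relation: y₂/y₁ = ½[√(1 + 8Fr₁²) − 1] = ½[√118.4 − 1] = 4.94.
y₂ = 4.94 × 1.14 = 5.63 ft.
Tailwater y_tw = 3.57 ft: y_tw < y₂, so the jump is swept downstream.

y₂ = 5.63 ft; the jump is swept downstream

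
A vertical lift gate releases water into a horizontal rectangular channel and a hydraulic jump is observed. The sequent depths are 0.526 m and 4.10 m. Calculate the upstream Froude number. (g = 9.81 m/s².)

For a rectangular channel the momentum equation gives q² = ½·g·y₁·y₂·(y₁ + y₂) = ½×9.81×0.526×4.10×4.63 = 48.9.
q = √48.9 = 7.00 m²/s.
V₁ = q/y₁ = 13.3 m/s; Fr₁ = V₁/√(g·y₁) = 5.85.

Fr₁ = 5.85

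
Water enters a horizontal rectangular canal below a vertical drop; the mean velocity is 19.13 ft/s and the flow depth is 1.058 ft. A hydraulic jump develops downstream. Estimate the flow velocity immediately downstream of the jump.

V₂ = 4.596 ft/s

Fr₁ = V₁/√(g·y₁) = 19.13/√(32.2×1.058) = 3.278.
By Bélanger, y₂/y₁ = ½[√(1 + 8Fr₁²) − 1] = ½[√86.937 − 1] = 4.162.
y₂ = 4.162 × 1.058 = 4.403 ft.
q = V₁·y₁ = 19.13 × 1.058 = 20.24 ft²/s.
V₂ = q/y₂ = 20.24/4.403 = 4.596 ft/s.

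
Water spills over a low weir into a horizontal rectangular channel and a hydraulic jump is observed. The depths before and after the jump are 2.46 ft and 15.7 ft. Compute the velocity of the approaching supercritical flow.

V₁ = 43.2 ft/s

For a rectangular channel the momentum equation gives q² = ½·g·y₁·y₂·(y₁ + y₂) = ½×32.2×2.46×15.7×18.2 = 11292.
q = √11292 = 106 ft²/s.
V₁ = q/y₁ = 106/2.46 = 43.2 ft/s.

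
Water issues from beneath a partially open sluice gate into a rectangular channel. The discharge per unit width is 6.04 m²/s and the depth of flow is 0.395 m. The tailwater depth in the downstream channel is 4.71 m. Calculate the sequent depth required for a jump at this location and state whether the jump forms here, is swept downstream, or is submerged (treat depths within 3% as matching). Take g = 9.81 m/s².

y₂ = 4.15 m; the jump is submerged

V₁ = q/y₁ = 6.04/0.395 = 15.3 m/s. Fr₁ = V₁/√(g·y₁) = 15.3/√(9.81×0.395) = 7.77.
Bélanger equation: y₂/y₁ = ½[√(1 + 8Fr₁²) − 1] = ½[√483.7 − 1] = 10.5.
y₂ = 10.5 × 0.395 = 4.15 m.
Tailwater y_tw = 4.71 m: y_tw > y₂, so the jump is submerged.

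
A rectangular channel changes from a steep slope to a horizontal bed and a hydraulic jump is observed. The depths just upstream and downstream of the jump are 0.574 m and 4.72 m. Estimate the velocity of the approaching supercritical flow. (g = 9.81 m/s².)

V₁ = 14.6 m/s

For a rectangular channel the momentum equation gives q² = ½·g·y₁·y₂·(y₁ + y₂) = ½×9.81×0.574×4.72×5.29 = 70.4.
q = √70.4 = 8.39 m²/s.
V₁ = q/y₁ = 8.39/0.574 = 14.6 m/s.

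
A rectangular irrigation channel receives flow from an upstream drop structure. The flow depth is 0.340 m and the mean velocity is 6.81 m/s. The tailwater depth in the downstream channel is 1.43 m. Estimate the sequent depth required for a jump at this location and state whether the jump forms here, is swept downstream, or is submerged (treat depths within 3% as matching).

y₂ = 1.63 m; the jump is swept downstream

Fr₁ = V₁/√(g·y₁) = 6.81/√(9.81×0.340) = 3.73.
By Bélanger, y₂/y₁ = ½[√(1 + 8Fr₁²) − 1] = ½[√112.2 − 1] = 4.80.
y₂ = 4.80 × 0.340 = 1.63 m.
Tailwater y_tw = 1.43 m: y_tw < y₂, so the jump is swept downstream.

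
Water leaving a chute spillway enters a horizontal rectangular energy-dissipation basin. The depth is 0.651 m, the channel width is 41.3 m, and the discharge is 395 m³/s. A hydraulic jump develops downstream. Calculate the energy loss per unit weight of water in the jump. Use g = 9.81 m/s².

q = Q/b = 395/41.3 = 9.56 m²/s; V₁ = q/y₁ = 14.7 m/s. Fr₁ = V₁/√(g·y₁) = 5.81.
By Bélanger, y₂/y₁ = ½[√(1 + 8Fr₁²) − 1] = ½[√271.4 − 1] = 7.74.
y₂ = 7.74 × 0.651 = 5.04 m.
Head loss: ΔE = (y₂ − y₁)³/(4y₁y₂) = (5.04 − 0.651)³/(4×0.651×5.04) = 84.4/13.1 = 6.43 m.

ΔE = 6.43 m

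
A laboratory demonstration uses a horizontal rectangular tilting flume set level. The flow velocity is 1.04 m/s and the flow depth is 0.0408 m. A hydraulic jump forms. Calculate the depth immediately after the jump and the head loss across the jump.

Fr₁ = V₁/√(g·y₁) = 1.04/√(9.81×0.0408) = 1.64.
From the momentum equation for a rectangular channel, y₂/y₁ = ½[√(1 + 8Fr₁²) − 1] = ½[√22.62 − 1] = 1.88.
y₂ = 1.88 × 0.0408 = 0.0766 m.
Head loss: ΔE = (y₂ − y₁)³/(4y₁y₂) = (0.0766 − 0.0408)³/(4×0.0408×0.0766) = 0.0000460/0.0125 = 0.00368 m.

y₂ = 0.0766 m; ΔE = 0.00368 m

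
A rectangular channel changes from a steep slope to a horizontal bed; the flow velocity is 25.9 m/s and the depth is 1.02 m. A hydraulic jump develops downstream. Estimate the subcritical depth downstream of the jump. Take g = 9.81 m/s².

y₂ = 11.3 m

Fr₁ = V₁/√(g·y₁) = 25.9/√(9.81×1.02) = 8.19.
From the momentum equation for a rectangular channel, y₂/y₁ = ½[√(1 + 8Fr₁²) − 1] = ½[√537.3 − 1] = 11.1.
y₂ = 11.1 × 1.02 = 11.3 m.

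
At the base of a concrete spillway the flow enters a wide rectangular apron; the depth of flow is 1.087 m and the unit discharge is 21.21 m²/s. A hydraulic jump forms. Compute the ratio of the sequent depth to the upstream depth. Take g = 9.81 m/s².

V₁ = q/y₁ = 21.21/1.087 = 19.51 m/s. Fr₁ = V₁/√(g·y₁) = 19.51/√(9.81×1.087) = 5.975.
Conjugate-depth relation: y₂/y₁ = ½[√(1 + 8Fr₁²) − 1] = ½[√286.64 − 1] = 7.965.

y₂/y₁ = 7.965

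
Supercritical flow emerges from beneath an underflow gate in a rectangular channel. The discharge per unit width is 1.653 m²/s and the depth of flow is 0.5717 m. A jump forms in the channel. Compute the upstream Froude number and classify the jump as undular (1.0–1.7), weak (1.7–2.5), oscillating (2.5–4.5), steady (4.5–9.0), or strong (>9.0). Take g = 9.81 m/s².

Fr₁ = 1.221; undular jump

V₁ = q/y₁ = 1.653/0.5717 = 2.891 m/s. Fr₁ = V₁/√(g·y₁) = 2.891/√(9.81×0.5717) = 1.221.
Fr₁ = 1.221 lies in the undular range.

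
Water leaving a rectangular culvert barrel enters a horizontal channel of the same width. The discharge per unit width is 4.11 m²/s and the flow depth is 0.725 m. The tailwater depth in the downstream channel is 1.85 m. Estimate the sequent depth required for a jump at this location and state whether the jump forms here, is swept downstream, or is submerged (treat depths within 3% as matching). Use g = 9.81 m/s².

V₁ = q/y₁ = 4.11/0.725 = 5.67 m/s. Fr₁ = V₁/√(g·y₁) = 5.67/√(9.81×0.725) = 2.13.
Bélanger equation: y₂/y₁ = ½[√(1 + 8Fr₁²) − 1] = ½[√37.15 − 1] = 2.55.
y₂ = 2.55 × 0.725 = 1.85 m.
Tailwater y_tw = 1.85 m: y_tw ≈ y₂, so the jump forms here.

y₂ = 1.85 m; the jump forms here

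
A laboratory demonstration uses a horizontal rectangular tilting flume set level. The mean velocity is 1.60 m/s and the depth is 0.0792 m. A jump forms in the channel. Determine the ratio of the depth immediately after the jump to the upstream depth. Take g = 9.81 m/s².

Fr₁ = V₁/√(g·y₁) = 1.60/√(9.81×0.0792) = 1.82.
From the momentum equation for a rectangular channel, y₂/y₁ = ½[√(1 + 8Fr₁²) − 1] = ½[√27.36 − 1] = 2.12.

y₂/y₁ = 2.12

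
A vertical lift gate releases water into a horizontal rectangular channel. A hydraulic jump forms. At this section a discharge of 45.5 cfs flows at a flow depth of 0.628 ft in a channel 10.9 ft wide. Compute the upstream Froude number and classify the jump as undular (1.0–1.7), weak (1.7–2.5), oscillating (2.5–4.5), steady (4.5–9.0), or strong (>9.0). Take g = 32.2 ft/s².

Fr₁ = 1.48; undular jump

q = Q/b = 45.5/10.9 = 4.17 ft²/s; V₁ = q/y₁ = 6.65 ft/s. Fr₁ = V₁/√(g·y₁) = 1.48.
Fr₁ = 1.48 lies in the undular range.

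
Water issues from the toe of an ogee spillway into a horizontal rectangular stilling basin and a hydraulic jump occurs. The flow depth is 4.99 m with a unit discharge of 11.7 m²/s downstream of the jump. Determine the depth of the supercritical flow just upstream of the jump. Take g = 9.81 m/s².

V₂ = q/y₂ = 11.7/4.99 = 2.34 m/s; Fr₂ = V₂/√(g·y₂) = 0.335.
Since the conjugate-depth ratio holds either way, y₁/y₂ = ½[√(1 + 8Fr₂²) − 1] = ½[√1.898 − 1] = 0.189.
y₁ = 0.189 × 4.99 = 0.943 m.

y₁ = 0.943 m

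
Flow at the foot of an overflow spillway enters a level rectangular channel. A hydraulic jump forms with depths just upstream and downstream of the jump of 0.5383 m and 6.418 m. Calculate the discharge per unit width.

q = 10.86 m²/s

For a rectangular channel the momentum equation gives q² = ½·g·y₁·y₂·(y₁ + y₂) = ½×9.81×0.5383×6.418×6.956 = 117.9.
q = √117.9 = 10.86 m²/s.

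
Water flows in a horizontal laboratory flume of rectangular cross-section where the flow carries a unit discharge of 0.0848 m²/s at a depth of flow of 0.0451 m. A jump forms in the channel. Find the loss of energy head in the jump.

V₁ = q/y₁ = 0.0848/0.0451 = 1.88 m/s. Fr₁ = V₁/√(g·y₁) = 1.88/√(9.81×0.0451) = 2.83.
By Bélanger, y₂/y₁ = ½[√(1 + 8Fr₁²) − 1] = ½[√64.93 − 1] = 3.53.
y₂ = 3.53 × 0.0451 = 0.159 m.
V₂ = q/y₂ = 0.0848/0.159 = 0.533 m/s. E₁ = y₁ + V₁²/2g = 0.225 m; E₂ = y₂ + V₂²/2g = 0.174 m. ΔE = E₁ − E₂ = 0.0517 m.

ΔE = 0.0517 m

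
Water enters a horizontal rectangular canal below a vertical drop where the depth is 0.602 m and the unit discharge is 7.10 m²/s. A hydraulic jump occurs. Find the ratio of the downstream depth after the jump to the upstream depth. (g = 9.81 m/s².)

y₂/y₁ = 6.38

V₁ = q/y₁ = 7.10/0.602 = 11.8 m/s. Fr₁ = V₁/√(g·y₁) = 11.8/√(9.81×0.602) = 4.85.
From the momentum equation for a rectangular channel, y₂/y₁ = ½[√(1 + 8Fr₁²) − 1] = ½[√189.4 − 1] = 6.38.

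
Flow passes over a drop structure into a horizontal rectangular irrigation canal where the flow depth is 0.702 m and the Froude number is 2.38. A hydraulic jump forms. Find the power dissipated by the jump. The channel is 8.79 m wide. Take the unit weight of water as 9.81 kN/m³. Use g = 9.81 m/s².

P = 157 kW

Fr₁ = 2.38 (given).
Conjugate-depth relation: y₂/y₁ = ½[√(1 + 8Fr₁²) − 1] = ½[√46.32 − 1] = 2.90.
y₂ = 2.90 × 0.702 = 2.04 m.
V₁ = Fr₁·√(g·y₁) = 2.38×√(9.81×0.702) = 6.25 m/s; q = V₁·y₁ = 4.38 m²/s. V₂ = q/y₂ = 4.38/2.04 = 2.15 m/s. E₁ = y₁ + V₁²/2g = 2.69 m; E₂ = y₂ + V₂²/2g = 2.27 m. ΔE = E₁ − E₂ = 0.417 m.
Q = q·b = 4.38 × 8.79 = 38.5 m³/s. P = γ·Q·ΔE = 9.81 × 38.5 × 0.417 = 157 kW.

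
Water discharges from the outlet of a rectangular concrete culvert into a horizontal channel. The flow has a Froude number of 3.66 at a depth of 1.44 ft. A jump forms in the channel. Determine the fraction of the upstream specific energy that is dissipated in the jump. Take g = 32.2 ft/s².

Fr₁ = 3.66 (given).
Conjugate-depth relation: y₂/y₁ = ½[√(1 + 8Fr₁²) − 1] = ½[√108.2 − 1] = 4.70.
y₂ = 4.70 × 1.44 = 6.77 ft.
E₁ = y₁(1 + Fr₁²/2) = 1.44×(1 + 3.66²/2) = 11.1 ft. ΔE = (y₂ − y₁)³/(4y₁y₂) = 3.88 ft. ΔE/E₁ = 3.88/11.1 = 0.350.

ΔE/E₁ = 0.350 (35.0%)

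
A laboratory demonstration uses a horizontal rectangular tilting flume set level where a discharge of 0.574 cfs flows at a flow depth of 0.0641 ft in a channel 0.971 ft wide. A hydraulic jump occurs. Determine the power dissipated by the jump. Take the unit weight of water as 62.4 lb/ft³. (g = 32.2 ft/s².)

q = Q/b = 0.574/0.971 = 0.591 ft²/s; V₁ = q/y₁ = 9.22 ft/s. Fr₁ = V₁/√(g·y₁) = 6.42.
By Bélanger, y₂/y₁ = ½[√(1 + 8Fr₁²) − 1] = ½[√330.6 − 1] = 8.59.
y₂ = 8.59 × 0.0641 = 0.551 ft.
Head loss: ΔE = (y₂ − y₁)³/(4y₁y₂) = (0.551 − 0.0641)³/(4×0.0641×0.551) = 0.115/0.141 = 0.816 ft.
P = γ·Q·ΔE/550 = 62.4 × 0.574 × 0.816 / 550 = 0.0531 hp.

P = 0.0531 hp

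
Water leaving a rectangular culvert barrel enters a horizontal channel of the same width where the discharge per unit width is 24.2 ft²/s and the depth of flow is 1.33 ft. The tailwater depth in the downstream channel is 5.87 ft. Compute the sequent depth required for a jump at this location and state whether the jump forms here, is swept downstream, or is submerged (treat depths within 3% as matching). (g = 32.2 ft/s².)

y₂ = 4.61 ft; the jump is submerged

V₁ = q/y₁ = 24.2/1.33 = 18.2 ft/s. Fr₁ = V₁/√(g·y₁) = 18.2/√(32.2×1.33) = 2.78.
Sequent-depth ratio: y₂/y₁ = ½[√(1 + 8Fr₁²) − 1] = ½[√62.85 − 1] = 3.46.
y₂ = 3.46 × 1.33 = 4.61 ft.
Tailwater y_tw = 5.87 ft: y_tw > y₂, so the jump is submerged.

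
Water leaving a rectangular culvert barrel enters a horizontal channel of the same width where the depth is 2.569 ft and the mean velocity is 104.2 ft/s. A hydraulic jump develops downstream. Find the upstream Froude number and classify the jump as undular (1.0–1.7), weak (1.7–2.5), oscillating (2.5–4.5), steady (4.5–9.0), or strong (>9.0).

Fr₁ = V₁/√(g·y₁) = 104.2/√(32.2×2.569) = 11.46.
Fr₁ = 11.46 lies in the strong range.

Fr₁ = 11.46; strong jump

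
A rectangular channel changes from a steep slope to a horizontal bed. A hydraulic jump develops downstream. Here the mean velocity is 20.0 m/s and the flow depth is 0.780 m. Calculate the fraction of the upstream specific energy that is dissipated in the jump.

Fr₁ = V₁/√(g·y₁) = 20.0/√(9.81×0.780) = 7.23.
Bélanger equation: y₂/y₁ = ½[√(1 + 8Fr₁²) − 1] = ½[√419.2 − 1] = 9.74.
y₂ = 9.74 × 0.780 = 7.60 m.
E₁ = y₁ + V₁²/2g = 21.2 m. ΔE = (y₂ − y₁)³/(4y₁y₂) = 13.4 m. ΔE/E₁ = 13.4/21.2 = 0.631.

ΔE/E₁ = 0.631 (63.1%)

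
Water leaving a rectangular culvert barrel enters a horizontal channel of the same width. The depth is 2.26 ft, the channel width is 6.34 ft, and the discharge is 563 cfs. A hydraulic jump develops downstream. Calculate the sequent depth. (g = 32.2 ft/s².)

q = Q/b = 563/6.34 = 88.8 ft²/s; V₁ = q/y₁ = 39.3 ft/s. Fr₁ = V₁/√(g·y₁) = 4.61.
Conjugate-depth relation: y₂/y₁ = ½[√(1 + 8Fr₁²) − 1] = ½[√170.7 − 1] = 6.03.
y₂ = 6.03 × 2.26 = 13.6 ft.

y₂ = 13.6 ft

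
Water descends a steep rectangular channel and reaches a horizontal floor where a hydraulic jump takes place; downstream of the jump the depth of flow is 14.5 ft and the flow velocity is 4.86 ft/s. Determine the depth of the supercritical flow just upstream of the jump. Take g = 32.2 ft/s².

Fr₂ = V₂/√(g·y₂) = 4.86/√(32.2×14.5) = 0.225.
The Bélanger relation is symmetric: y₁/y₂ = ½[√(1 + 8Fr₂²) − 1] = ½[√1.405 − 1] = 0.0926.
y₁ = 0.0926 × 14.5 = 1.34 ft.

y₁ = 1.34 ft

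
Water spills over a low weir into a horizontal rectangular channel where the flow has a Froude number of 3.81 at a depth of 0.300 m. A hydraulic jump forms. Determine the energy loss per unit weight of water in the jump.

Fr₁ = 3.81 (given).
Sequent-depth ratio: y₂/y₁ = ½[√(1 + 8Fr₁²) − 1] = ½[√117.1 − 1] = 4.91.
y₂ = 4.91 × 0.300 = 1.47 m.
Head loss: ΔE = (y₂ − y₁)³/(4y₁y₂) = (1.47 − 0.300)³/(4×0.300×1.47) = 1.62/1.77 = 0.914 m.

ΔE = 0.914 m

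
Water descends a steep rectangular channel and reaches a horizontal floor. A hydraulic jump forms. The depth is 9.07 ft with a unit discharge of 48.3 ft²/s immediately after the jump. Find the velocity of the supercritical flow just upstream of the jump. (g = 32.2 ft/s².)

V₁ = 32.0 ft/s

V₂ = q/y₂ = 48.3/9.07 = 5.33 ft/s; Fr₂ = V₂/√(g·y₂) = 0.312.
Applying the sequent-depth relation in reverse, y₁/y₂ = ½[√(1 + 8Fr₂²) − 1] = ½[√1.777 − 1] = 0.166.
y₁ = 0.166 × 9.07 = 1.51 ft.
V₁ = q/y₁ = 48.3/1.51 = 32.0 ft/s.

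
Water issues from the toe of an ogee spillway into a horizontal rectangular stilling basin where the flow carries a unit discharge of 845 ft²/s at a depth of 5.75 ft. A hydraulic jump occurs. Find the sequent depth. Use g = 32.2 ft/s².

V₁ = q/y₁ = 845/5.75 = 147 ft/s. Fr₁ = V₁/√(g·y₁) = 147/√(32.2×5.75) = 10.8.
Bélanger equation: y₂/y₁ = ½[√(1 + 8Fr₁²) − 1] = ½[√934.1 − 1] = 14.8.
y₂ = 14.8 × 5.75 = 85.0 ft.

y₂ = 85.0 ft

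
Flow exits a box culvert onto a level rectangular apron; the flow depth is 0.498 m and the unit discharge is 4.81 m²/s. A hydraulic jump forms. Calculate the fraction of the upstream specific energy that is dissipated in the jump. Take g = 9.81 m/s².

ΔE/E₁ = 0.432 (43.2%)

V₁ = q/y₁ = 4.81/0.498 = 9.66 m/s. Fr₁ = V₁/√(g·y₁) = 9.66/√(9.81×0.498) = 4.37.
By Bélanger, y₂/y₁ = ½[√(1 + 8Fr₁²) − 1] = ½[√153.8 − 1] = 5.70.
y₂ = 5.70 × 0.498 = 2.84 m.
E₁ = y₁ + V₁²/2g = 5.25 m. ΔE = (y₂ − y₁)³/(4y₁y₂) = 2.27 m. ΔE/E₁ = 2.27/5.25 = 0.432.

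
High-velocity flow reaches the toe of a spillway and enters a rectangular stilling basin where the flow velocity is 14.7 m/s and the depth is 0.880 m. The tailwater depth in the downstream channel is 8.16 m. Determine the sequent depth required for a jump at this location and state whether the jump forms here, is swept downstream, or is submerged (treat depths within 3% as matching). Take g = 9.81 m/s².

y₂ = 5.80 m; the jump is submerged

Fr₁ = V₁/√(g·y₁) = 14.7/√(9.81×0.880) = 5.00.
By Bélanger, y₂/y₁ = ½[√(1 + 8Fr₁²) − 1] = ½[√201.3 − 1] = 6.59.
y₂ = 6.59 × 0.880 = 5.80 m.
Tailwater y_tw = 8.16 m: y_tw > y₂, so the jump is submerged.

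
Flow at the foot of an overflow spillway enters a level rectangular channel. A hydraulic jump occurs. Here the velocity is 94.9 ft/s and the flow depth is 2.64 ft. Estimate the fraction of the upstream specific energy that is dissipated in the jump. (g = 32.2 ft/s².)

ΔE/E₁ = 0.734 (73.4%)

Fr₁ = V₁/√(g·y₁) = 94.9/√(32.2×2.64) = 10.3.
By Bélanger, y₂/y₁ = ½[√(1 + 8Fr₁²) − 1] = ½[√848.5 − 1] = 14.1.
y₂ = 14.1 × 2.64 = 37.1 ft.
E₁ = y₁ + V₁²/2g = 142 ft. ΔE = (y₂ − y₁)³/(4y₁y₂) = 105 ft. ΔE/E₁ = 105/142 = 0.734.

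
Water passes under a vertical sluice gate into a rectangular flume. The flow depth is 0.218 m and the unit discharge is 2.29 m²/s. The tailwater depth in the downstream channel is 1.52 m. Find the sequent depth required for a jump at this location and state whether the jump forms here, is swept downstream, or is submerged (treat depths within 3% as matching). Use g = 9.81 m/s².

V₁ = q/y₁ = 2.29/0.218 = 10.5 m/s. Fr₁ = V₁/√(g·y₁) = 10.5/√(9.81×0.218) = 7.18.
Sequent-depth ratio: y₂/y₁ = ½[√(1 + 8Fr₁²) − 1] = ½[√413.8 − 1] = 9.67.
y₂ = 9.67 × 0.218 = 2.11 m.
Tailwater y_tw = 1.52 m: y_tw < y₂, so the jump is swept downstream.

y₂ = 2.11 m; the jump is swept downstream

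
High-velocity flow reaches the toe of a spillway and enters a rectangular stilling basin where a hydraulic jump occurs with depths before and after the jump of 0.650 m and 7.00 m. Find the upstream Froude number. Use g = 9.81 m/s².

For a rectangular channel the momentum equation gives q² = ½·g·y₁·y₂·(y₁ + y₂) = ½×9.81×0.650×7.00×7.65 = 171.
q = √171 = 13.1 m²/s.
V₁ = q/y₁ = 20.1 m/s; Fr₁ = V₁/√(g·y₁) = 7.96.

Fr₁ = 7.96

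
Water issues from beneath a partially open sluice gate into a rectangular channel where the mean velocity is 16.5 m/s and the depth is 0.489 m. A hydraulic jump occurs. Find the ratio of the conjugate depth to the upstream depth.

y₂/y₁ = 10.2

Fr₁ = V₁/√(g·y₁) = 16.5/√(9.81×0.489) = 7.53.
From the momentum equation for a rectangular channel, y₂/y₁ = ½[√(1 + 8Fr₁²) − 1] = ½[√455.0 − 1] = 10.2.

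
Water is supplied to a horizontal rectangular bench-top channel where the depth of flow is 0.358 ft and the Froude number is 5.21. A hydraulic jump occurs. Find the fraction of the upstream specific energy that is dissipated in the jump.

Fr₁ = 5.21 (given).
Conjugate-depth relation: y₂/y₁ = ½[√(1 + 8Fr₁²) − 1] = ½[√218.2 − 1] = 6.88.
y₂ = 6.88 × 0.358 = 2.46 ft.
E₁ = y₁(1 + Fr₁²/2) = 0.358×(1 + 5.21²/2) = 5.22 ft. ΔE = (y₂ − y₁)³/(4y₁y₂) = 2.65 ft. ΔE/E₁ = 2.65/5.22 = 0.508.

ΔE/E₁ = 0.508 (50.8%)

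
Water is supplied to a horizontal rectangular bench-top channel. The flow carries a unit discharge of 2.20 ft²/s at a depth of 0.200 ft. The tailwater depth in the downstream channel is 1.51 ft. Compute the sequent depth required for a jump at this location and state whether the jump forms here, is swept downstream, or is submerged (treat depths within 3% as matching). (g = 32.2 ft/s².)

y₂ = 1.13 ft; the jump is submerged

V₁ = q/y₁ = 2.20/0.200 = 11.0 ft/s. Fr₁ = V₁/√(g·y₁) = 11.0/√(32.2×0.200) = 4.33.
Bélanger equation: y₂/y₁ = ½[√(1 + 8Fr₁²) − 1] = ½[√151.3 − 1] = 5.65.
y₂ = 5.65 × 0.200 = 1.13 ft.
Tailwater y_tw = 1.51 ft: y_tw > y₂, so the jump is submerged.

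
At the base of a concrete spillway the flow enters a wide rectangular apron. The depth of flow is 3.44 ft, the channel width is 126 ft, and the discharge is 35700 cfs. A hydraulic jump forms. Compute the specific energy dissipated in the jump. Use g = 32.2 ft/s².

ΔE = 71.4 ft

q = Q/b = 35700/126 = 283 ft²/s; V₁ = q/y₁ = 82.4 ft/s. Fr₁ = V₁/√(g·y₁) = 7.83.
Sequent-depth ratio: y₂/y₁ = ½[√(1 + 8Fr₁²) − 1] = ½[√491.0 − 1] = 10.6.
y₂ = 10.6 × 3.44 = 36.4 ft.
V₂ = q/y₂ = 283/36.4 = 7.79 ft/s. E₁ = y₁ + V₁²/2g = 109 ft; E₂ = y₂ + V₂²/2g = 37.3 ft. ΔE = E₁ − E₂ = 71.4 ft.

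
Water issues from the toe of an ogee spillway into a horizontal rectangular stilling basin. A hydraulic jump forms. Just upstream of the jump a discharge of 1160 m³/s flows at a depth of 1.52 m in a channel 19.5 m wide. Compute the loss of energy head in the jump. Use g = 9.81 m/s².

q = Q/b = 1160/19.5 = 59.5 m²/s; V₁ = q/y₁ = 39.1 m/s. Fr₁ = V₁/√(g·y₁) = 10.1.
By Bélanger, y₂/y₁ = ½[√(1 + 8Fr₁²) − 1] = ½[√822.7 − 1] = 13.8.
y₂ = 13.8 × 1.52 = 21.0 m.
V₂ = q/y₂ = 59.5/21.0 = 2.83 m/s. E₁ = y₁ + V₁²/2g = 79.6 m; E₂ = y₂ + V₂²/2g = 21.4 m. ΔE = E₁ − E₂ = 58.1 m.

ΔE = 58.1 m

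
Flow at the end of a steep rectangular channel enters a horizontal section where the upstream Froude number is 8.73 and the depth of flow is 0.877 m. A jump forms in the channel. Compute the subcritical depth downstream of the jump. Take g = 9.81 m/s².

y₂ = 10.4 m

Fr₁ = 8.73 (given).
From the momentum equation for a rectangular channel, y₂/y₁ = ½[√(1 + 8Fr₁²) − 1] = ½[√610.7 − 1] = 11.9.
y₂ = 11.9 × 0.877 = 10.4 m.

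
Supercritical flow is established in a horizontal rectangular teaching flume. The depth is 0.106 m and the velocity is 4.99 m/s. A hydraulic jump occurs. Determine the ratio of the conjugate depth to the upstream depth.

Fr₁ = V₁/√(g·y₁) = 4.99/√(9.81×0.106) = 4.89.
Bélanger equation: y₂/y₁ = ½[√(1 + 8Fr₁²) − 1] = ½[√192.6 − 1] = 6.44.

y₂/y₁ = 6.44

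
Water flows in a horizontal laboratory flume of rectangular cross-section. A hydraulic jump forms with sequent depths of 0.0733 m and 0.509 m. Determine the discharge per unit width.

q = 0.326 m²/s

For a rectangular channel the momentum equation gives q² = ½·g·y₁·y₂·(y₁ + y₂) = ½×9.81×0.0733×0.509×0.582 = 0.107.
q = √0.107 = 0.326 m²/s.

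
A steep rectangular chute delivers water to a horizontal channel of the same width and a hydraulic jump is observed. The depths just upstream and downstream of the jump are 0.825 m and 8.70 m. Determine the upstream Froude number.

Fr₁ = 7.80

For a rectangular channel the momentum equation gives q² = ½·g·y₁·y₂·(y₁ + y₂) = ½×9.81×0.825×8.70×9.52 = 335.
q = √335 = 18.3 m²/s.
V₁ = q/y₁ = 22.2 m/s; Fr₁ = V₁/√(g·y₁) = 7.80.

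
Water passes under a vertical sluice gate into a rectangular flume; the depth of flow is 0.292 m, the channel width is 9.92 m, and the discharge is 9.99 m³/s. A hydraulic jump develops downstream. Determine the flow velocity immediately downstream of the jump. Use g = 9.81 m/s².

V₂ = 1.42 m/s

q = Q/b = 9.99/9.92 = 1.01 m²/s; V₁ = q/y₁ = 3.45 m/s. Fr₁ = V₁/√(g·y₁) = 2.04.
By Bélanger, y₂/y₁ = ½[√(1 + 8Fr₁²) − 1] = ½[√34.22 − 1] = 2.42.
y₂ = 2.42 × 0.292 = 0.708 m.
V₂ = q/y₂ = 1.01/0.708 = 1.42 m/s.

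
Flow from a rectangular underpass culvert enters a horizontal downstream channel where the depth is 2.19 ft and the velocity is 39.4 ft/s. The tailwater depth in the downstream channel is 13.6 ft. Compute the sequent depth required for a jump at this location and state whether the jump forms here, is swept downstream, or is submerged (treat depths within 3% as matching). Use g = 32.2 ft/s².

Fr₁ = V₁/√(g·y₁) = 39.4/√(32.2×2.19) = 4.69.
Conjugate-depth relation: y₂/y₁ = ½[√(1 + 8Fr₁²) − 1] = ½[√177.1 − 1] = 6.15.
y₂ = 6.15 × 2.19 = 13.5 ft.
Tailwater y_tw = 13.6 ft: y_tw ≈ y₂, so the jump forms here.

y₂ = 13.5 ft; the jump forms here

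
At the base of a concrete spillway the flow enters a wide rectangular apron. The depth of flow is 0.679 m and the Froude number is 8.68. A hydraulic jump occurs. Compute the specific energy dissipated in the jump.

Fr₁ = 8.68 (given).
By Bélanger, y₂/y₁ = ½[√(1 + 8Fr₁²) − 1] = ½[√603.7 − 1] = 11.8.
y₂ = 11.8 × 0.679 = 8.00 m.
Head loss: ΔE = (y₂ − y₁)³/(4y₁y₂) = (8.00 − 0.679)³/(4×0.679×8.00) = 393/21.7 = 18.1 m.

ΔE = 18.1 m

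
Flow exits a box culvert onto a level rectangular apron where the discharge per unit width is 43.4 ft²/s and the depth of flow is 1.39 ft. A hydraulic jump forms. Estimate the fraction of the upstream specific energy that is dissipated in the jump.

V₁ = q/y₁ = 43.4/1.39 = 31.2 ft/s. Fr₁ = V₁/√(g·y₁) = 31.2/√(32.2×1.39) = 4.67.
By Bélanger, y₂/y₁ = ½[√(1 + 8Fr₁²) − 1] = ½[√175.2 − 1] = 6.12.
y₂ = 6.12 × 1.39 = 8.51 ft.
E₁ = y₁ + V₁²/2g = 16.5 ft. ΔE = (y₂ − y₁)³/(4y₁y₂) = 7.62 ft. ΔE/E₁ = 7.62/16.5 = 0.461.

ΔE/E₁ = 0.461 (46.1%)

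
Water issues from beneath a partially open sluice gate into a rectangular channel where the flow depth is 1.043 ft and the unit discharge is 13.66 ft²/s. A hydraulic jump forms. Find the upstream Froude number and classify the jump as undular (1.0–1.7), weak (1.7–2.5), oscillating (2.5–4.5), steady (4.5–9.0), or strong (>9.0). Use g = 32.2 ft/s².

V₁ = q/y₁ = 13.66/1.043 = 13.10 ft/s. Fr₁ = V₁/√(g·y₁) = 13.10/√(32.2×1.043) = 2.260.
Fr₁ = 2.260 lies in the weak range.

Fr₁ = 2.260; weak jump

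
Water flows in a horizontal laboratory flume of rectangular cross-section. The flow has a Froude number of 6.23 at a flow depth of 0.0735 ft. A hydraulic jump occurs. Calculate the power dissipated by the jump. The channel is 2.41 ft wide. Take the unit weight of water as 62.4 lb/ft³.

Fr₁ = 6.23 (given).
From the momentum equation for a rectangular channel, y₂/y₁ = ½[√(1 + 8Fr₁²) − 1] = ½[√311.5 − 1] = 8.32.
y₂ = 8.32 × 0.0735 = 0.612 ft.
Head loss: ΔE = (y₂ − y₁)³/(4y₁y₂) = (0.612 − 0.0735)³/(4×0.0735×0.612) = 0.156/0.180 = 0.867 ft.
V₁ = Fr₁·√(g·y₁) = 6.23×√(32.2×0.0735) = 9.58 ft/s; q = V₁·y₁ = 0.704 ft²/s. Q = q·b = 0.704 × 2.41 = 1.70 cfs. P = γ·Q·ΔE/550 = 62.4 × 1.70 × 0.867 / 550 = 0.167 hp.

P = 0.167 hp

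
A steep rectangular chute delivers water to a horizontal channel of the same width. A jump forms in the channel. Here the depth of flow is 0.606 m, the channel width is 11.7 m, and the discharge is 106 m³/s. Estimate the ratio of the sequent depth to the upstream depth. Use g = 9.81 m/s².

q = Q/b = 106/11.7 = 9.06 m²/s; V₁ = q/y₁ = 15.0 m/s. Fr₁ = V₁/√(g·y₁) = 6.13.
Conjugate-depth relation: y₂/y₁ = ½[√(1 + 8Fr₁²) − 1] = ½[√301.8 − 1] = 8.19.

y₂/y₁ = 8.19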